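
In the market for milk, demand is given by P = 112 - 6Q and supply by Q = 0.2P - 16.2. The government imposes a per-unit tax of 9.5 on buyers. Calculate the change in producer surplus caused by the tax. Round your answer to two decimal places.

-10.30

Rewriting supply in inverse form: P = 81 + 5Q.
Without the tax, 112 - 6Q = 81 + 5Q so Q* = 2.8182 and P* = 95.0909.
With the tax, buyers' net willingness to pay falls by 9.5: (112 - 9.5) - 6Q = 81 + 5Q, so Q_t = 1.9545. Buyers pay P_b = 100.2727; sellers receive P_s = P_b - 9.5 = 90.7727.
PS falls from (1/2)(2.8182)(14.0909) = 19.8554 to (1/2)(1.9545)(9.7727) = 9.5506, a change of -10.3048.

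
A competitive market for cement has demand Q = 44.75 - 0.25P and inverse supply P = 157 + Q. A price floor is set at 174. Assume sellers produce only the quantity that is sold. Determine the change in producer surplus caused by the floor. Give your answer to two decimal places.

Rewriting demand in inverse form: P = 179 - 4Q.
Free-market equilibrium: 179 - 4Q = 157 + Q gives Q* = 4.4, P* = 161.4.
At P = 174, buyers demand (179 - 174)/4 = 1.25 while sellers would supply more, so the quantity traded is 1.25 at price 174.
PS goes from (1/2)(4.4)(4.4) = 9.68 to 20.4688 (computed as (174 - 157)(1.25) - (1/2)(1)(1.25)^2), a change of 10.7888.

10.79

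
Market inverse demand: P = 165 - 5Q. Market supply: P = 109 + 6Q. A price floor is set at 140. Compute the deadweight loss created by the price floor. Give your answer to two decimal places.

0.05

Without the control, 165 - 5Q = 109 + 6Q so Q* = 5.0909 and P* = 139.5455.
At P = 140, buyers demand (165 - 140)/5 = 5 while sellers would supply more, so the quantity traded is 5 at price 140.
At Q = 5 the demand price is 140 and the supply price is 139. Deadweight loss is the triangle between the curves from 5 to 5.0909: (1/2)(140 - 139)(5.0909 - 5) = 0.0455.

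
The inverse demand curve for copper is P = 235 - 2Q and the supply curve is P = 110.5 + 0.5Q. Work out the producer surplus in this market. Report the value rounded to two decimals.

Set 235 - 2Q = 110.5 + 0.5Q, which gives 124.5 = 2.5Q, so Q* = 49.8 and P* = 235 - 2(49.8) = 135.4.
PS is the area between P* and the supply curve from 0 to Q*: (1/2)(49.8)(24.9) = 620.01.

620.01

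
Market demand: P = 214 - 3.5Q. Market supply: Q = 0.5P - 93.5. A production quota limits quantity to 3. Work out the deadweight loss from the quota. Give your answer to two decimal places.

10.02

Rewriting supply in inverse form: P = 187 + 2Q.
Unrestricted equilibrium: Q* = (214 - 187)/(3.5 + 2) = 4.9091.
At Q = 3 the demand price is 214 - 3.5(3) = 203.5 and the supply price is 187 + 2(3) = 193.
DWL = (1/2)(gap between curves at 3) x (Q* - 3) = (1/2)(10.5)(1.9091) = 10.0227.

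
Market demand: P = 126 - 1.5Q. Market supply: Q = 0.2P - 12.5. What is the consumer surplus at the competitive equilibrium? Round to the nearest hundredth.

Rewriting supply in inverse form: P = 62.5 + 5Q.
Set 126 - 1.5Q = 62.5 + 5Q, which gives 63.5 = 6.5Q, so Q* = 9.7692 and P* = 126 - 1.5(9.7692) = 111.3462.
The demand choke price is 126, so CS = (1/2)(Q*)(126 - P*) = (1/2)(9.7692)(14.6538) = 71.5784.

71.58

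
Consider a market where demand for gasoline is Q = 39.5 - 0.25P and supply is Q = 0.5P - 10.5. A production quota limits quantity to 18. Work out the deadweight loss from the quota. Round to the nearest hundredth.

70.08

Rewriting demand in inverse form: P = 158 - 4Q.
Rewriting supply in inverse form: P = 21 + 2Q.
Without the quota, 158 - 4Q = 21 + 2Q gives Q* = 22.8333.
At Q = 18 the demand price is 158 - 4(18) = 86 and the supply price is 21 + 2(18) = 57.
Deadweight loss is the triangle between the curves from 18 to 22.8333: (1/2)(86 - 57)(22.8333 - 18) = 70.0833.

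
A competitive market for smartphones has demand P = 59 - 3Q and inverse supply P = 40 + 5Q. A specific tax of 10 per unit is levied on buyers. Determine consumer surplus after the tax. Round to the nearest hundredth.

Pre-tax equilibrium: 59 - 3Q = 40 + 5Q gives Q* = 2.375, P* = 51.875.
A tax on buyers shifts demand down by 10: (59 - 10) - 3Q = 40 + 5Q, so Q_t = 1.125. Buyers pay P_b = 55.625; sellers receive P_s = P_b - 10 = 45.625.
Consumer surplus is the triangle under demand above P_b: (1/2)(1.125)(59 - 55.625) = 1.8984.

1.90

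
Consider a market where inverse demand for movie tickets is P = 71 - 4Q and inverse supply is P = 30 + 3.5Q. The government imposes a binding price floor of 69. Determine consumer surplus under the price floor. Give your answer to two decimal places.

Free-market equilibrium: 71 - 4Q = 30 + 3.5Q gives Q* = 5.4667, P* = 49.1333.
At P = 69, buyers demand (71 - 69)/4 = 0.5 while sellers would supply more, so the quantity traded is 0.5 at price 69.
CS is the triangle under demand above 69: (1/2)(0.5)(71 - 69) = 0.5.

0.50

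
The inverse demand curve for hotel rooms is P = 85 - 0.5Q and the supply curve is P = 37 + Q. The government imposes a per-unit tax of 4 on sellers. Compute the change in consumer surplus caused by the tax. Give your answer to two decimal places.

-40.89

Without the tax, 85 - 0.5Q = 37 + Q so Q* = 32 and P* = 69.
With the tax, sellers need 4 more per unit: 85 - 0.5Q = 37 + Q + 4, so Q_t = 29.3333. Buyers pay P_b = 70.3333; sellers receive P_s = P_b - 4 = 66.3333.
Consumers lose the trapezoid between P* and P_b out to Q_t plus the triangle from Q_t to Q*: change in CS = 215.1111 - 256 = -40.8889.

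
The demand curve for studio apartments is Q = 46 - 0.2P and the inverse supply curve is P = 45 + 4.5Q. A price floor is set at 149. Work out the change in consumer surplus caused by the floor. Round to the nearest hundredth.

Rewriting demand in inverse form: P = 230 - 5Q.
Free-market equilibrium: 230 - 5Q = 45 + 4.5Q gives Q* = 19.4737, P* = 132.6316.
At P = 149, buyers demand (230 - 149)/5 = 16.2 while sellers would supply more, so the quantity traded is 16.2 at price 149.
CS goes from (1/2)(19.4737)(97.3684) = 948.0609 to 656.1 (computed as (230 - 149)(16.2) - (1/2)(5)(16.2)^2), a change of -291.9609.

-291.96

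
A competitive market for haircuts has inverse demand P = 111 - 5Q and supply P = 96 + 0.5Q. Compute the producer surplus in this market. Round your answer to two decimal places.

Set 111 - 5Q = 96 + 0.5Q, which gives 15 = 5.5Q, so Q* = 2.7273 and P* = 111 - 5(2.7273) = 97.3636.
PS is the area between P* and the supply curve from 0 to Q*: (1/2)(2.7273)(1.3636) = 1.8595.

1.86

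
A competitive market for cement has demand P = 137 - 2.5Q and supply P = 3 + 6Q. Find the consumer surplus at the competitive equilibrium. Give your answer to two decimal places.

Setting demand equal to supply, 134 = 8.5Q, so Q* = 15.7647 and P* = 97.5882.
CS is the area between the demand curve and P* from 0 to Q*: (1/2)(15.7647)(39.4118) = 310.6574.

310.66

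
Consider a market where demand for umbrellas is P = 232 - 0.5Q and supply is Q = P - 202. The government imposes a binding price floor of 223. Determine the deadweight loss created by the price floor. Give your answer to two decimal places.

Rewriting supply in inverse form: P = 202 + Q.
Without the control, 232 - 0.5Q = 202 + Q so Q* = 20 and P* = 222.
At the floor price 223, quantity demanded is (232 - 223)/0.5 = 18; demand is the short side, so Q = 18 trades at P = 223.
The lost-trades triangle has base Q* - 18 = 2 and height equal to the gap between the curves at Q = 18, which is 223 - 220 = 3. DWL = (1/2)(2)(3) = 3.

3.00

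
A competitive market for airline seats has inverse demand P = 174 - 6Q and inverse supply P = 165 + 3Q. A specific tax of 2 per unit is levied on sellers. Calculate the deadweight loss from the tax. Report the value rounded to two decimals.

0.22

Pre-tax equilibrium: 174 - 6Q = 165 + 3Q gives Q* = 1, P* = 168.
With the tax, sellers need 2 more per unit: 174 - 6Q = 165 + 3Q + 2, so Q_t = 0.7778. Buyers pay P_b = 169.3333; sellers receive P_s = P_b - 2 = 167.3333.
Deadweight loss is the triangle between the curves from Q_t to Q*: (1/2)(1 - 0.7778)(2) = 0.2222.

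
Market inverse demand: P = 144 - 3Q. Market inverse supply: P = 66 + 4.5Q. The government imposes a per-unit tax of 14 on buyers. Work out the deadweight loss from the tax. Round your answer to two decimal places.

13.07

Pre-tax equilibrium: 144 - 3Q = 66 + 4.5Q gives Q* = 10.4, P* = 112.8.
With the tax, buyers' net willingness to pay falls by 14: (144 - 14) - 3Q = 66 + 4.5Q, so Q_t = 8.5333. Buyers pay P_b = 118.4; sellers receive P_s = P_b - 14 = 104.4.
Deadweight loss is the triangle between the curves from Q_t to Q*: (1/2)(10.4 - 8.5333)(14) = 13.0667.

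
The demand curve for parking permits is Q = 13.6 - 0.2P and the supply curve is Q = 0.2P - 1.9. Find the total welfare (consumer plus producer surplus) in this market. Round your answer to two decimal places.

Rewriting demand in inverse form: P = 68 - 5Q.
Rewriting supply in inverse form: P = 9.5 + 5Q.
Equilibrium: 68 - 5Q = 9.5 + 5Q, so Q* = 5.85 and P* = 38.75.
Total surplus is the full triangle between the curves from 0 to Q*: (1/2)(5.85)(68 - 9.5) = 171.1125.

171.11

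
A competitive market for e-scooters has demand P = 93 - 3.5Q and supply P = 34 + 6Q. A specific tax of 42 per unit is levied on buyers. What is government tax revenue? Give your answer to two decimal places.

Pre-tax equilibrium: 93 - 3.5Q = 34 + 6Q gives Q* = 6.2105, P* = 71.2632.
A tax on buyers shifts demand down by 42: (93 - 42) - 3.5Q = 34 + 6Q, so Q_t = 1.7895. Buyers pay P_b = 86.7368; sellers receive P_s = P_b - 42 = 44.7368.
Revenue is the tax times quantity traded: 42 x 1.7895 = 75.1579.

75.16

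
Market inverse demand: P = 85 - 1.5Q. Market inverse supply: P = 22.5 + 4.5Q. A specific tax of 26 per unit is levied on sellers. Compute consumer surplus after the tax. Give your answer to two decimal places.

27.76

Pre-tax equilibrium: 85 - 1.5Q = 22.5 + 4.5Q gives Q* = 10.4167, P* = 69.375.
A tax on sellers shifts supply up by 26: 85 - 1.5Q = 22.5 + 4.5Q + 26, so Q_t = 6.0833. Buyers pay P_b = 75.875; sellers receive P_s = P_b - 26 = 49.875.
CS = (1/2)(Q_t)(85 - P_b) = (1/2)(6.0833)(9.125) = 27.7552.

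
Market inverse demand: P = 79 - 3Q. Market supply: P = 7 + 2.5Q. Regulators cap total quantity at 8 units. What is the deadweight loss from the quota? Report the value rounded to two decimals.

Without the quota, 79 - 3Q = 7 + 2.5Q gives Q* = 13.0909.
At Q = 8 the demand price is 79 - 3(8) = 55 and the supply price is 7 + 2.5(8) = 27.
DWL = (1/2)(gap between curves at 8) x (Q* - 8) = (1/2)(28)(5.0909) = 71.2727.

71.27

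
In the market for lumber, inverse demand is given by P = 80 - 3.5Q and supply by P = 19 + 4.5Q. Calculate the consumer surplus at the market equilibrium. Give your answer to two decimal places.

Setting demand equal to supply, 61 = 8Q, so Q* = 7.625 and P* = 53.3125.
Consumer surplus is the triangle under demand above P*: (1/2)(7.625)(80 - 53.3125) = (1/2)(7.625)(26.6875) = 101.7461.

101.75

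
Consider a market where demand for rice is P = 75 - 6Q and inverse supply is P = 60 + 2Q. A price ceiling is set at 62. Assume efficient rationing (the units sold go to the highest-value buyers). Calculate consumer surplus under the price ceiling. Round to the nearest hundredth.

Free-market equilibrium: 75 - 6Q = 60 + 2Q gives Q* = 1.875, P* = 63.75.
At the ceiling price 62, quantity supplied is (62 - 60)/2 = 1; supply is the short side, so Q = 1 trades at P = 62.
The demand price at Q = 1 is 69. CS is the trapezoid between demand and 62 over [0, 1]: (1/2)[(75 - 62) + (69 - 62)](1) = 10.

10.00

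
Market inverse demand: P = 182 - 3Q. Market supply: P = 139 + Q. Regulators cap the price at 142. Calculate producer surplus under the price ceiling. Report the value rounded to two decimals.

Without the control, 182 - 3Q = 139 + Q so Q* = 10.75 and P* = 149.75.
At P = 142, sellers supply (142 - 139)/1 = 3 while buyers want more, so the quantity traded is 3 at price 142.
PS is the triangle above supply below 142: (1/2)(3)(142 - 139) = 4.5.

4.50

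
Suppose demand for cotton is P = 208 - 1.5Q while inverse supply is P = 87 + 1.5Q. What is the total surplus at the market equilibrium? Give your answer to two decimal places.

Set 208 - 1.5Q = 87 + 1.5Q, which gives 121 = 3Q, so Q* = 40.3333 and P* = 208 - 1.5(40.3333) = 147.5.
Total surplus is the full triangle between the curves from 0 to Q*: (1/2)(40.3333)(208 - 87) = 2440.1667.

2440.17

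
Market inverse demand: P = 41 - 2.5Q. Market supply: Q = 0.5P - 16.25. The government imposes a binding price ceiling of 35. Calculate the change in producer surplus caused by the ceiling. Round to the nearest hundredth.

Rewriting supply in inverse form: P = 32.5 + 2Q.
Without the control, 41 - 2.5Q = 32.5 + 2Q so Q* = 1.8889 and P* = 36.2778.
At P = 35, sellers supply (35 - 32.5)/2 = 1.25 while buyers want more, so the quantity traded is 1.25 at price 35.
PS goes from (1/2)(1.8889)(3.7778) = 3.5679 to 1.5625 (computed as (35 - 32.5)(1.25) - (1/2)(2)(1.25)^2), a change of -2.0054.

-2.01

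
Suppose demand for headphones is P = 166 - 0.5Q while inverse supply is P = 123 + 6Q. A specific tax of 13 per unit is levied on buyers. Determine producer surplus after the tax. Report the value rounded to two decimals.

63.91

Without the tax, 166 - 0.5Q = 123 + 6Q so Q* = 6.6154 and P* = 162.6923.
With the tax, buyers' net willingness to pay falls by 13: (166 - 13) - 0.5Q = 123 + 6Q, so Q_t = 4.6154. Buyers pay P_b = 163.6923; sellers receive P_s = P_b - 13 = 150.6923.
Producer surplus is the triangle above supply below P_s: (1/2)(4.6154)(150.6923 - 123) = 63.9053.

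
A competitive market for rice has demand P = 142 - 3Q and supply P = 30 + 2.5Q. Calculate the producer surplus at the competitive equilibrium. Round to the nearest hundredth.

518.35

Equilibrium: 142 - 3Q = 30 + 2.5Q, so Q* = 20.3636 and P* = 80.9091.
Producer surplus is the triangle above supply below P*: (1/2)(20.3636)(80.9091 - 30) = (1/2)(20.3636)(50.9091) = 518.3471.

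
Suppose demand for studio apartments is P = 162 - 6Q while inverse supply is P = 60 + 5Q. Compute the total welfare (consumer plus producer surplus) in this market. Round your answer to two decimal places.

Setting demand equal to supply, 102 = 11Q, so Q* = 9.2727 and P* = 106.3636.
Total surplus is the full triangle between the curves from 0 to Q*: (1/2)(9.2727)(162 - 60) = 472.9091.

472.91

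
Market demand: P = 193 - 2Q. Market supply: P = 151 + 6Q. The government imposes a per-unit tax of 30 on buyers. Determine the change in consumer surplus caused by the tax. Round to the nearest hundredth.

Pre-tax equilibrium: 193 - 2Q = 151 + 6Q gives Q* = 5.25, P* = 182.5.
With the tax, buyers' net willingness to pay falls by 30: (193 - 30) - 2Q = 151 + 6Q, so Q_t = 1.5. Buyers pay P_b = 190; sellers receive P_s = P_b - 30 = 160.
Consumers lose the trapezoid between P* and P_b out to Q_t plus the triangle from Q_t to Q*: change in CS = 2.25 - 27.5625 = -25.3125.

-25.31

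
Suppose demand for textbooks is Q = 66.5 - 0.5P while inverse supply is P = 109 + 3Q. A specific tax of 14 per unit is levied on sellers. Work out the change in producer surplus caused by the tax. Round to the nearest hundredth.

-28.56

Rewriting demand in inverse form: P = 133 - 2Q.
Pre-tax equilibrium: 133 - 2Q = 109 + 3Q gives Q* = 4.8, P* = 123.4.
With the tax, sellers need 14 more per unit: 133 - 2Q = 109 + 3Q + 14, so Q_t = 2. Buyers pay P_b = 129; sellers receive P_s = P_b - 14 = 115.
PS falls from (1/2)(4.8)(14.4) = 34.56 to (1/2)(2)(6) = 6, a change of -28.56.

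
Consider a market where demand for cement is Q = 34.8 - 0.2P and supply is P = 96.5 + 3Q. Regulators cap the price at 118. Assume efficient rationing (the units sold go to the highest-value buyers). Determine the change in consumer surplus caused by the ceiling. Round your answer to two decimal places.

Rewriting demand in inverse form: P = 174 - 5Q.
Free-market equilibrium: 174 - 5Q = 96.5 + 3Q gives Q* = 9.6875, P* = 125.5625.
At P = 118, sellers supply (118 - 96.5)/3 = 7.1667 while buyers want more, so the quantity traded is 7.1667 at price 118.
CS goes from (1/2)(9.6875)(48.4375) = 234.6191 to 272.9306 (computed as (174 - 118)(7.1667) - (1/2)(5)(7.1667)^2), a change of 38.3114.

38.31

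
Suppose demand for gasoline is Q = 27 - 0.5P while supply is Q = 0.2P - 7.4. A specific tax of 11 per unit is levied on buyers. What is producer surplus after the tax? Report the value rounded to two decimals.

1.84

Rewriting demand in inverse form: P = 54 - 2Q.
Rewriting supply in inverse form: P = 37 + 5Q.
Without the tax, 54 - 2Q = 37 + 5Q so Q* = 2.4286 and P* = 49.1429.
A tax on buyers shifts demand down by 11: (54 - 11) - 2Q = 37 + 5Q, so Q_t = 0.8571. Buyers pay P_b = 52.2857; sellers receive P_s = P_b - 11 = 41.2857.
Producer surplus is the triangle above supply below P_s: (1/2)(0.8571)(41.2857 - 37) = 1.8367.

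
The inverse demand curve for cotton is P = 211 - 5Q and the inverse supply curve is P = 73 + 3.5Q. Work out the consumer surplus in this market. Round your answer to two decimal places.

658.96

Setting demand equal to supply, 138 = 8.5Q, so Q* = 16.2353 and P* = 129.8235.
Consumer surplus is the triangle under demand above P*: (1/2)(16.2353)(211 - 129.8235) = (1/2)(16.2353)(81.1765) = 658.9619.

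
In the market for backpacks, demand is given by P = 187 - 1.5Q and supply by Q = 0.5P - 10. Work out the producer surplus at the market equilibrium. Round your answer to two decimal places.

2276.65

Rewriting supply in inverse form: P = 20 + 2Q.
Set 187 - 1.5Q = 20 + 2Q, which gives 167 = 3.5Q, so Q* = 47.7143 and P* = 187 - 1.5(47.7143) = 115.4286.
Producer surplus is the triangle above supply below P*: (1/2)(47.7143)(115.4286 - 20) = (1/2)(47.7143)(95.4286) = 2276.6531.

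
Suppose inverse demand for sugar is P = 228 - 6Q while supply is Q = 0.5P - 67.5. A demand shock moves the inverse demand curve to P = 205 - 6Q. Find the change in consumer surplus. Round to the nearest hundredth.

Rewriting supply in inverse form: P = 135 + 2Q.
Initial equilibrium: Q_0 = 11.625, P_0 = 158.25; CS_0 = (1/2)(11.625)(69.75) = 405.4219, PS_0 = (1/2)(11.625)(23.25) = 135.1406.
New equilibrium: 205 - 6Q = 135 + 2Q gives Q_1 = 8.75, P_1 = 152.5; CS_1 = 229.6875, PS_1 = 76.5625.
Change in consumer surplus = 229.6875 - 405.4219 = -175.7344.

-175.73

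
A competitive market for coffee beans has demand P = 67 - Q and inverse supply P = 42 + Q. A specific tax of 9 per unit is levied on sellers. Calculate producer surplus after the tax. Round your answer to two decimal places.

32.00

Without the tax, 67 - Q = 42 + Q so Q* = 12.5 and P* = 54.5.
A tax on sellers shifts supply up by 9: 67 - Q = 42 + Q + 9, so Q_t = 8. Buyers pay P_b = 59; sellers receive P_s = P_b - 9 = 50.
PS = (1/2)(Q_t)(P_s - 42) = (1/2)(8)(8) = 32.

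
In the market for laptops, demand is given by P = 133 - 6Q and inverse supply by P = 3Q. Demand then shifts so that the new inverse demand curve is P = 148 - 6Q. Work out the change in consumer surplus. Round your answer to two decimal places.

156.11

Initial equilibrium: Q_0 = 14.7778, P_0 = 44.3333; CS_0 = (1/2)(14.7778)(88.6667) = 655.1481, PS_0 = (1/2)(14.7778)(44.3333) = 327.5741.
New equilibrium: 148 - 6Q = 3Q gives Q_1 = 16.4444, P_1 = 49.3333; CS_1 = 811.2593, PS_1 = 405.6296.
Change in consumer surplus = 811.2593 - 655.1481 = 156.1111.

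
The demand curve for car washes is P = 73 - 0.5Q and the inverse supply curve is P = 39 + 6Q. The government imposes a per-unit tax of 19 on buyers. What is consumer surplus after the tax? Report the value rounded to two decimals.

1.33

Pre-tax equilibrium: 73 - 0.5Q = 39 + 6Q gives Q* = 5.2308, P* = 70.3846.
With the tax, buyers' net willingness to pay falls by 19: (73 - 19) - 0.5Q = 39 + 6Q, so Q_t = 2.3077. Buyers pay P_b = 71.8462; sellers receive P_s = P_b - 19 = 52.8462.
CS = (1/2)(Q_t)(73 - P_b) = (1/2)(2.3077)(1.1538) = 1.3314.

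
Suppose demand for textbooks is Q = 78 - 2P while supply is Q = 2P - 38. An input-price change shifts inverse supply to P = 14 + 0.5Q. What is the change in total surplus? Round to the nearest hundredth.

112.50

Rewriting demand in inverse form: P = 39 - 0.5Q.
Rewriting supply in inverse form: P = 19 + 0.5Q.
Initial equilibrium: Q_0 = 20, P_0 = 29; CS_0 = (1/2)(20)(10) = 100, PS_0 = (1/2)(20)(10) = 100.
New equilibrium: 39 - 0.5Q = 14 + 0.5Q gives Q_1 = 25, P_1 = 26.5; CS_1 = 156.25, PS_1 = 156.25.
Change in total surplus = (156.25 + 156.25) - (100 + 100) = 112.5.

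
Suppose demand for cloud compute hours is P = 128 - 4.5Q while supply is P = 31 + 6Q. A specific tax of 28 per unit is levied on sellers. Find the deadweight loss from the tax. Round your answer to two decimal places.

37.33

Pre-tax equilibrium: 128 - 4.5Q = 31 + 6Q gives Q* = 9.2381, P* = 86.4286.
With the tax, sellers need 28 more per unit: 128 - 4.5Q = 31 + 6Q + 28, so Q_t = 6.5714. Buyers pay P_b = 98.4286; sellers receive P_s = P_b - 28 = 70.4286.
The welfare triangle lost has base Q* - Q_t = 2.6667 and height t = 28, so DWL = (1/2)(2.6667)(28) = 37.3333.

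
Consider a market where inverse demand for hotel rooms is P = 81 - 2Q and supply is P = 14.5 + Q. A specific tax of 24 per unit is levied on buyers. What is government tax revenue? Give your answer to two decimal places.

Pre-tax equilibrium: 81 - 2Q = 14.5 + Q gives Q* = 22.1667, P* = 36.6667.
A tax on buyers shifts demand down by 24: (81 - 24) - 2Q = 14.5 + Q, so Q_t = 14.1667. Buyers pay P_b = 52.6667; sellers receive P_s = P_b - 24 = 28.6667.
Revenue is the tax times quantity traded: 24 x 14.1667 = 340.

340.00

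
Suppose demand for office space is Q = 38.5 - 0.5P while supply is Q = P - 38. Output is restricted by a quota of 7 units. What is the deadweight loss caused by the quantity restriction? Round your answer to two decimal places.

54.00

Rewriting demand in inverse form: P = 77 - 2Q.
Rewriting supply in inverse form: P = 38 + Q.
Without the quota, 77 - 2Q = 38 + Q gives Q* = 13.
At Q = 7 the demand price is 77 - 2(7) = 63 and the supply price is 38 + (7) = 45.
Deadweight loss is the triangle between the curves from 7 to 13: (1/2)(63 - 45)(13 - 7) = 54.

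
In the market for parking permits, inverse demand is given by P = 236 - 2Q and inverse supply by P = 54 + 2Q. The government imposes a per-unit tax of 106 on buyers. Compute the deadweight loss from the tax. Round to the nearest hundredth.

Without the tax, 236 - 2Q = 54 + 2Q so Q* = 45.5 and P* = 145.
A tax on buyers shifts demand down by 106: (236 - 106) - 2Q = 54 + 2Q, so Q_t = 19. Buyers pay P_b = 198; sellers receive P_s = P_b - 106 = 92.
The welfare triangle lost has base Q* - Q_t = 26.5 and height t = 106, so DWL = (1/2)(26.5)(106) = 1404.5.

1404.50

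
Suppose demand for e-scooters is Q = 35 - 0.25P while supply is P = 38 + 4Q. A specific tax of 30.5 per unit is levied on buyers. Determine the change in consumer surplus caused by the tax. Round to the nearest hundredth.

-165.37

Rewriting demand in inverse form: P = 140 - 4Q.
Without the tax, 140 - 4Q = 38 + 4Q so Q* = 12.75 and P* = 89.
With the tax, buyers' net willingness to pay falls by 30.5: (140 - 30.5) - 4Q = 38 + 4Q, so Q_t = 8.9375. Buyers pay P_b = 104.25; sellers receive P_s = P_b - 30.5 = 73.75.
CS falls from (1/2)(12.75)(51) = 325.125 to (1/2)(8.9375)(35.75) = 159.7578, a change of -165.3672.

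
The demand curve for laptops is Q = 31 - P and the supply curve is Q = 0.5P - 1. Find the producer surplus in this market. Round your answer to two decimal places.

93.44

Rewriting demand in inverse form: P = 31 - Q.
Rewriting supply in inverse form: P = 2 + 2Q.
Set 31 - Q = 2 + 2Q, which gives 29 = 3Q, so Q* = 9.6667 and P* = 31 - (9.6667) = 21.3333.
Producer surplus is the triangle above supply below P*: (1/2)(9.6667)(21.3333 - 2) = (1/2)(9.6667)(19.3333) = 93.4444.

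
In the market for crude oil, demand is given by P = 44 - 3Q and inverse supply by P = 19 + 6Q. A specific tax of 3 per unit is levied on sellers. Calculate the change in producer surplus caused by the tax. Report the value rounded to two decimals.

Pre-tax equilibrium: 44 - 3Q = 19 + 6Q gives Q* = 2.7778, P* = 35.6667.
A tax on sellers shifts supply up by 3: 44 - 3Q = 19 + 6Q + 3, so Q_t = 2.4444. Buyers pay P_b = 36.6667; sellers receive P_s = P_b - 3 = 33.6667.
Producers lose the trapezoid between P_s and P* out to Q_t plus the triangle from Q_t to Q*: change in PS = 17.9259 - 23.1481 = -5.2222.

-5.22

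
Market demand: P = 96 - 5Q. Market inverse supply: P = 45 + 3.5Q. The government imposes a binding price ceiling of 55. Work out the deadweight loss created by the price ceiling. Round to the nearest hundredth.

Free-market equilibrium: 96 - 5Q = 45 + 3.5Q gives Q* = 6, P* = 66.
At P = 55, sellers supply (55 - 45)/3.5 = 2.8571 while buyers want more, so the quantity traded is 2.8571 at price 55.
At Q = 2.8571 the demand price is 81.7143 and the supply price is 55. Deadweight loss is the triangle between the curves from 2.8571 to 6: (1/2)(81.7143 - 55)(6 - 2.8571) = 41.9796.

41.98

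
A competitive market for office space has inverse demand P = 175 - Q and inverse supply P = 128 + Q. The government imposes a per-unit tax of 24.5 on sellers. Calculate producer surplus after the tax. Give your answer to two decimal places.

63.28

Without the tax, 175 - Q = 128 + Q so Q* = 23.5 and P* = 151.5.
A tax on sellers shifts supply up by 24.5: 175 - Q = 128 + Q + 24.5, so Q_t = 11.25. Buyers pay P_b = 163.75; sellers receive P_s = P_b - 24.5 = 139.25.
PS = (1/2)(Q_t)(P_s - 128) = (1/2)(11.25)(11.25) = 63.2812.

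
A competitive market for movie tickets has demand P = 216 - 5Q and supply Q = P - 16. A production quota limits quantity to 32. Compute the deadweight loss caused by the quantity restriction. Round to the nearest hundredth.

5.33

Rewriting supply in inverse form: P = 16 + Q.
Unrestricted equilibrium: Q* = (216 - 16)/(5 + 1) = 33.3333.
At Q = 32 the demand price is 216 - 5(32) = 56 and the supply price is 16 + (32) = 48.
DWL = (1/2)(gap between curves at 32) x (Q* - 32) = (1/2)(8)(1.3333) = 5.3333.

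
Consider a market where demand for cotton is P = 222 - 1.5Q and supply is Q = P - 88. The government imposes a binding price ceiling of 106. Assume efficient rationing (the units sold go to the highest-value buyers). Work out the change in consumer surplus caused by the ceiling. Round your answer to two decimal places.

-309.72

Rewriting supply in inverse form: P = 88 + Q.
Without the control, 222 - 1.5Q = 88 + Q so Q* = 53.6 and P* = 141.6.
At the ceiling price 106, quantity supplied is (106 - 88)/1 = 18; supply is the short side, so Q = 18 trades at P = 106.
CS goes from (1/2)(53.6)(80.4) = 2154.72 to 1845 (computed as (222 - 106)(18) - (1/2)(1.5)(18)^2), a change of -309.72.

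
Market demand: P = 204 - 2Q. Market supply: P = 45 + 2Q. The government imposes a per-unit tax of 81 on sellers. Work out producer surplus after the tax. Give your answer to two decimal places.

Without the tax, 204 - 2Q = 45 + 2Q so Q* = 39.75 and P* = 124.5.
With the tax, sellers need 81 more per unit: 204 - 2Q = 45 + 2Q + 81, so Q_t = 19.5. Buyers pay P_b = 165; sellers receive P_s = P_b - 81 = 84.
Producer surplus is the triangle above supply below P_s: (1/2)(19.5)(84 - 45) = 380.25.

380.25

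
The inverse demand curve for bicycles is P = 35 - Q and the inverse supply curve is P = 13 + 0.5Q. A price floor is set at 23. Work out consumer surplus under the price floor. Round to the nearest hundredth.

72.00

Without the control, 35 - Q = 13 + 0.5Q so Q* = 14.6667 and P* = 20.3333.
At P = 23, buyers demand (35 - 23)/1 = 12 while sellers would supply more, so the quantity traded is 12 at price 23.
CS is the triangle under demand above 23: (1/2)(12)(35 - 23) = 72.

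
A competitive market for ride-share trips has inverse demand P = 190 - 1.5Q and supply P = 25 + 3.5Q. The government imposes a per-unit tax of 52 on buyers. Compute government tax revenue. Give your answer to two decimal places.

1175.20

Without the tax, 190 - 1.5Q = 25 + 3.5Q so Q* = 33 and P* = 140.5.
A tax on buyers shifts demand down by 52: (190 - 52) - 1.5Q = 25 + 3.5Q, so Q_t = 22.6. Buyers pay P_b = 156.1; sellers receive P_s = P_b - 52 = 104.1.
Tax revenue = t x Q_t = 52 x 22.6 = 1175.2.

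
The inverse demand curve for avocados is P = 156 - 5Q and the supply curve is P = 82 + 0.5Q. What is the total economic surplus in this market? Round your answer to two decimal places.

Setting demand equal to supply, 74 = 5.5Q, so Q* = 13.4545 and P* = 88.7273.
Total surplus is the full triangle between the curves from 0 to Q*: (1/2)(13.4545)(156 - 82) = 497.8182.

497.82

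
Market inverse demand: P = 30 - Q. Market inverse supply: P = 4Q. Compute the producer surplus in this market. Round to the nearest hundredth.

72.00

Equilibrium: 30 - Q = 4Q, so Q* = 6 and P* = 24.
The supply curve's price intercept is 0, so PS = (1/2)(Q*)(P* - 0) = (1/2)(6)(24) = 72.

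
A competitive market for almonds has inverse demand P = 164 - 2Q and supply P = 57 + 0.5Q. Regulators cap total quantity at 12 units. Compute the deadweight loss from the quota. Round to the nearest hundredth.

Unrestricted equilibrium: Q* = (164 - 57)/(2 + 0.5) = 42.8.
At Q = 12 the demand price is 164 - 2(12) = 140 and the supply price is 57 + 0.5(12) = 63.
Deadweight loss is the triangle between the curves from 12 to 42.8: (1/2)(140 - 63)(42.8 - 12) = 1185.8.

1185.80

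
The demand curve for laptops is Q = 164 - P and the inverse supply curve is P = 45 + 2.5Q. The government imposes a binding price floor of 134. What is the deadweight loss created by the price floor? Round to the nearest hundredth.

Rewriting demand in inverse form: P = 164 - Q.
Free-market equilibrium: 164 - Q = 45 + 2.5Q gives Q* = 34, P* = 130.
At the floor price 134, quantity demanded is (164 - 134)/1 = 30; demand is the short side, so Q = 30 trades at P = 134.
The lost-trades triangle has base Q* - 30 = 4 and height equal to the gap between the curves at Q = 30, which is 134 - 120 = 14. DWL = (1/2)(4)(14) = 28.

28.00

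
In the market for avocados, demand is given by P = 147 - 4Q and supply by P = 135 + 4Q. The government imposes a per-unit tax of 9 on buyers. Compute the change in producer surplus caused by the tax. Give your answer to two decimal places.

-4.22

Without the tax, 147 - 4Q = 135 + 4Q so Q* = 1.5 and P* = 141.
A tax on buyers shifts demand down by 9: (147 - 9) - 4Q = 135 + 4Q, so Q_t = 0.375. Buyers pay P_b = 145.5; sellers receive P_s = P_b - 9 = 136.5.
PS falls from (1/2)(1.5)(6) = 4.5 to (1/2)(0.375)(1.5) = 0.2812, a change of -4.2188.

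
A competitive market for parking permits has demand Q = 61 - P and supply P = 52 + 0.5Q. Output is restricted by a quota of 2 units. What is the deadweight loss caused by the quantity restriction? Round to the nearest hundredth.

12.00

Rewriting demand in inverse form: P = 61 - Q.
Unrestricted equilibrium: Q* = (61 - 52)/(1 + 0.5) = 6.
At Q = 2 the demand price is 61 - (2) = 59 and the supply price is 52 + 0.5(2) = 53.
Deadweight loss is the triangle between the curves from 2 to 6: (1/2)(59 - 53)(6 - 2) = 12.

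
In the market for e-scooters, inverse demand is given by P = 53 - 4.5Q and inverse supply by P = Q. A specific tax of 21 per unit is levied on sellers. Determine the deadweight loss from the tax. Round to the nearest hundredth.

40.09

Without the tax, 53 - 4.5Q = Q so Q* = 9.6364 and P* = 9.6364.
A tax on sellers shifts supply up by 21: 53 - 4.5Q = Q + 21, so Q_t = 5.8182. Buyers pay P_b = 26.8182; sellers receive P_s = P_b - 21 = 5.8182.
The welfare triangle lost has base Q* - Q_t = 3.8182 and height t = 21, so DWL = (1/2)(3.8182)(21) = 40.0909.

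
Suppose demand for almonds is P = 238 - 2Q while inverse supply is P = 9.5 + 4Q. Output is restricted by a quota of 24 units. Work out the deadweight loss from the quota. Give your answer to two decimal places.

Unrestricted equilibrium: Q* = (238 - 9.5)/(2 + 4) = 38.0833.
At Q = 24 the demand price is 238 - 2(24) = 190 and the supply price is 9.5 + 4(24) = 105.5.
DWL = (1/2)(gap between curves at 24) x (Q* - 24) = (1/2)(84.5)(14.0833) = 595.0208.

595.02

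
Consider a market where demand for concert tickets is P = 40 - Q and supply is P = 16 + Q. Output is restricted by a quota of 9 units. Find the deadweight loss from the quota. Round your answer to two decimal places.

Unrestricted equilibrium: Q* = (40 - 16)/(1 + 1) = 12.
At Q = 9 the demand price is 40 - (9) = 31 and the supply price is 16 + (9) = 25.
Deadweight loss is the triangle between the curves from 9 to 12: (1/2)(31 - 25)(12 - 9) = 9.

9.00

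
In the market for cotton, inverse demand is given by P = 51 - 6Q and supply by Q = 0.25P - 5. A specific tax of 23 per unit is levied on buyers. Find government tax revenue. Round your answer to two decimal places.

Rewriting supply in inverse form: P = 20 + 4Q.
Pre-tax equilibrium: 51 - 6Q = 20 + 4Q gives Q* = 3.1, P* = 32.4.
A tax on buyers shifts demand down by 23: (51 - 23) - 6Q = 20 + 4Q, so Q_t = 0.8. Buyers pay P_b = 46.2; sellers receive P_s = P_b - 23 = 23.2.
Revenue is the tax times quantity traded: 23 x 0.8 = 18.4.

18.40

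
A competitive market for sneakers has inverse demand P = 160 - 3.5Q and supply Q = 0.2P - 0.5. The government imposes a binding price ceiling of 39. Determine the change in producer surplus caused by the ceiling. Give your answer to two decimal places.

Rewriting supply in inverse form: P = 2.5 + 5Q.
Without the control, 160 - 3.5Q = 2.5 + 5Q so Q* = 18.5294 and P* = 95.1471.
At the ceiling price 39, quantity supplied is (39 - 2.5)/5 = 7.3; supply is the short side, so Q = 7.3 trades at P = 39.
PS goes from (1/2)(18.5294)(92.6471) = 858.3478 to 133.225 (computed as (39 - 2.5)(7.3) - (1/2)(5)(7.3)^2), a change of -725.1228.

-725.12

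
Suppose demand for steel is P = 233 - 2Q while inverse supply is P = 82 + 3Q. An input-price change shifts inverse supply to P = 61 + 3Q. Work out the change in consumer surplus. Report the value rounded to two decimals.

Initial equilibrium: Q_0 = 30.2, P_0 = 172.6; CS_0 = (1/2)(30.2)(60.4) = 912.04, PS_0 = (1/2)(30.2)(90.6) = 1368.06.
New equilibrium: 233 - 2Q = 61 + 3Q gives Q_1 = 34.4, P_1 = 164.2; CS_1 = 1183.36, PS_1 = 1775.04.
Change in consumer surplus = 1183.36 - 912.04 = 271.32.

271.32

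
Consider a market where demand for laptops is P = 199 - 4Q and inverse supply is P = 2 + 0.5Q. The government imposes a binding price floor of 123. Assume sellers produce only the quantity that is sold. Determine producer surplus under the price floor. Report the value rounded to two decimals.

2208.75

Without the control, 199 - 4Q = 2 + 0.5Q so Q* = 43.7778 and P* = 23.8889.
At P = 123, buyers demand (199 - 123)/4 = 19 while sellers would supply more, so the quantity traded is 19 at price 123.
The supply price at Q = 19 is 11.5. PS is the trapezoid between 123 and supply over [0, 19]: (1/2)[(123 - 2) + (123 - 11.5)](19) = 2208.75.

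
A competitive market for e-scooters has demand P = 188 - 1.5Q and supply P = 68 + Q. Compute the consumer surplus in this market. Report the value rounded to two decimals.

Equilibrium: 188 - 1.5Q = 68 + Q, so Q* = 48 and P* = 116.
Consumer surplus is the triangle under demand above P*: (1/2)(48)(188 - 116) = (1/2)(48)(72) = 1728.

1728.00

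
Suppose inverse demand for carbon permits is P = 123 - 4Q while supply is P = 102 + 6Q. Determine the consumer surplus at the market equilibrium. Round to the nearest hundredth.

8.82

Equilibrium: 123 - 4Q = 102 + 6Q, so Q* = 2.1 and P* = 114.6.
Consumer surplus is the triangle under demand above P*: (1/2)(2.1)(123 - 114.6) = (1/2)(2.1)(8.4) = 8.82.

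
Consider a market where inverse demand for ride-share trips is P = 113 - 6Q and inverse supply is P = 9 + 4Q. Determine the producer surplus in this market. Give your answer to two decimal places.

216.32

Setting demand equal to supply, 104 = 10Q, so Q* = 10.4 and P* = 50.6.
PS is the area between P* and the supply curve from 0 to Q*: (1/2)(10.4)(41.6) = 216.32.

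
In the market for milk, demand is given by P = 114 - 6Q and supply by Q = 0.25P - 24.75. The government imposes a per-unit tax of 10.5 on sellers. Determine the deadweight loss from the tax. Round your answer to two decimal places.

5.51

Rewriting supply in inverse form: P = 99 + 4Q.
Without the tax, 114 - 6Q = 99 + 4Q so Q* = 1.5 and P* = 105.
With the tax, sellers need 10.5 more per unit: 114 - 6Q = 99 + 4Q + 10.5, so Q_t = 0.45. Buyers pay P_b = 111.3; sellers receive P_s = P_b - 10.5 = 100.8.
Deadweight loss is the triangle between the curves from Q_t to Q*: (1/2)(1.5 - 0.45)(10.5) = 5.5125.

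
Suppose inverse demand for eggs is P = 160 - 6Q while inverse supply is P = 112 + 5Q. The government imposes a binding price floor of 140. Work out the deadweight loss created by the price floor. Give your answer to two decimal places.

Free-market equilibrium: 160 - 6Q = 112 + 5Q gives Q* = 4.3636, P* = 133.8182.
At P = 140, buyers demand (160 - 140)/6 = 3.3333 while sellers would supply more, so the quantity traded is 3.3333 at price 140.
The lost-trades triangle has base Q* - 3.3333 = 1.0303 and height equal to the gap between the curves at Q = 3.3333, which is 140 - 128.6667 = 11.3333. DWL = (1/2)(1.0303)(11.3333) = 5.8384.

5.84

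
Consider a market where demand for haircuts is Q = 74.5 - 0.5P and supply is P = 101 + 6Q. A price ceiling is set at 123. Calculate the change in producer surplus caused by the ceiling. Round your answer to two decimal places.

-67.67

Rewriting demand in inverse form: P = 149 - 2Q.
Without the control, 149 - 2Q = 101 + 6Q so Q* = 6 and P* = 137.
At P = 123, sellers supply (123 - 101)/6 = 3.6667 while buyers want more, so the quantity traded is 3.6667 at price 123.
PS goes from (1/2)(6)(36) = 108 to 40.3333 (computed as (123 - 101)(3.6667) - (1/2)(6)(3.6667)^2), a change of -67.6667.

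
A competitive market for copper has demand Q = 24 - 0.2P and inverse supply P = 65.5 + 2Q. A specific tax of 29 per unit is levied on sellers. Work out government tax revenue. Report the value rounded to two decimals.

Rewriting demand in inverse form: P = 120 - 5Q.
Pre-tax equilibrium: 120 - 5Q = 65.5 + 2Q gives Q* = 7.7857, P* = 81.0714.
With the tax, sellers need 29 more per unit: 120 - 5Q = 65.5 + 2Q + 29, so Q_t = 3.6429. Buyers pay P_b = 101.7857; sellers receive P_s = P_b - 29 = 72.7857.
Revenue is the tax times quantity traded: 29 x 3.6429 = 105.6429.

105.64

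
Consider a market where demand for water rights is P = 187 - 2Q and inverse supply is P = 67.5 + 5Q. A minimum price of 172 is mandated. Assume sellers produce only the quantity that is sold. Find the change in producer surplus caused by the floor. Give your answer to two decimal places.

-85.46

Without the control, 187 - 2Q = 67.5 + 5Q so Q* = 17.0714 and P* = 152.8571.
At P = 172, buyers demand (187 - 172)/2 = 7.5 while sellers would supply more, so the quantity traded is 7.5 at price 172.
PS goes from (1/2)(17.0714)(85.3571) = 728.5842 to 643.125 (computed as (172 - 67.5)(7.5) - (1/2)(5)(7.5)^2), a change of -85.4592.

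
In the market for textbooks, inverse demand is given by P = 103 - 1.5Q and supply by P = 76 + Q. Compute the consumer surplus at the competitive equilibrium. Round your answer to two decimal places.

87.48

Setting demand equal to supply, 27 = 2.5Q, so Q* = 10.8 and P* = 86.8.
Consumer surplus is the triangle under demand above P*: (1/2)(10.8)(103 - 86.8) = (1/2)(10.8)(16.2) = 87.48.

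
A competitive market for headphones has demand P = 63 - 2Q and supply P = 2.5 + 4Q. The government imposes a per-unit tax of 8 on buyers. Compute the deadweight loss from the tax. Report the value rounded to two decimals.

Pre-tax equilibrium: 63 - 2Q = 2.5 + 4Q gives Q* = 10.0833, P* = 42.8333.
With the tax, buyers' net willingness to pay falls by 8: (63 - 8) - 2Q = 2.5 + 4Q, so Q_t = 8.75. Buyers pay P_b = 45.5; sellers receive P_s = P_b - 8 = 37.5.
The welfare triangle lost has base Q* - Q_t = 1.3333 and height t = 8, so DWL = (1/2)(1.3333)(8) = 5.3333.

5.33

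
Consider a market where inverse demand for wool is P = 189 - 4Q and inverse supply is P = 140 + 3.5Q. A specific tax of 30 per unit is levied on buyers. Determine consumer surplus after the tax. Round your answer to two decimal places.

Pre-tax equilibrium: 189 - 4Q = 140 + 3.5Q gives Q* = 6.5333, P* = 162.8667.
A tax on buyers shifts demand down by 30: (189 - 30) - 4Q = 140 + 3.5Q, so Q_t = 2.5333. Buyers pay P_b = 178.8667; sellers receive P_s = P_b - 30 = 148.8667.
CS = (1/2)(Q_t)(189 - P_b) = (1/2)(2.5333)(10.1333) = 12.8356.

12.84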